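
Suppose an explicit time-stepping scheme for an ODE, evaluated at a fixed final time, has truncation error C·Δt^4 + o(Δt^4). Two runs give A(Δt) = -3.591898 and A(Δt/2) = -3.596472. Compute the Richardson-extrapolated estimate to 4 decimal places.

-3.5968

Extrapolated value = (16·A(Δt/2) − A(Δt)) / (16 − 1)
= (16·(-3.596472) − (-3.591898)) / 15
= -53.951654 / 15 = -3.596777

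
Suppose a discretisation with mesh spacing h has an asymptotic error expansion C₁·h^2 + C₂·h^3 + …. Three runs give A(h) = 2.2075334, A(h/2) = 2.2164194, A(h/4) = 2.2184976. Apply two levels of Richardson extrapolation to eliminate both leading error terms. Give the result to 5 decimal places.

First eliminate the h^2 term (factor 2^2 = 4):
  B₁ = (4·2.2164194 − 2.2075334)/3 = 2.2193814
  B₂ = (4·2.2184976 − 2.2164194)/3 = 2.2191903
Then eliminate the h^3 term (factor 2^3 = 8):
  (8·2.2191903 − 2.2193814)/7 = 2.2191630

2.21916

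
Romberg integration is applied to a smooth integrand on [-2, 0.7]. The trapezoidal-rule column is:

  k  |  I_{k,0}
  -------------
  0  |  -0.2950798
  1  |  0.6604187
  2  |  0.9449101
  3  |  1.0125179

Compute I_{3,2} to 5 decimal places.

I_{2,1} = (4·0.9449101 − 0.6604187) / 3 = 1.0397406
I_{3,1} = (4·1.0125179 − 0.9449101) / 3 = 1.0350538
I_{3,2} = (16·1.0350538 − 1.0397406) / 15 = 1.0347413

1.03474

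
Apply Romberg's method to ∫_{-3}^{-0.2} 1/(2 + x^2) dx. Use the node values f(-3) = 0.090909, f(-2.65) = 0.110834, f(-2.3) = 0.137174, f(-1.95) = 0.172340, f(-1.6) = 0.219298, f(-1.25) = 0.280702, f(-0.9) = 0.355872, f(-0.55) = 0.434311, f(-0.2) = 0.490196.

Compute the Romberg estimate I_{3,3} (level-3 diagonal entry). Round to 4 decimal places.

0.7000

I_{0,0} (trapezoid, 1 panel, h=2.8000): 0.813547
I_{1,0} (trapezoid, 2 panels, h=1.4000): 0.713791
I_{2,0} (trapezoid, 4 panels, h=0.7000): 0.702028
I_{3,0} (trapezoid, 8 panels, h=0.3500): 0.700379
I_{1,1} = 0.713791 + (0.713791 − 0.813547)/3 = 0.680539
I_{2,1} = 0.702028 + (0.702028 − 0.713791)/3 = 0.698107
I_{3,1} = 0.700379 + (0.700379 − 0.702028)/3 = 0.699829
I_{2,2} = 0.698107 + (0.698107 − 0.680539)/15 = 0.699278
I_{3,2} = 0.699829 + (0.699829 − 0.698107)/15 = 0.699944
I_{3,3} = 0.699944 + (0.699944 − 0.699278)/63 = 0.699955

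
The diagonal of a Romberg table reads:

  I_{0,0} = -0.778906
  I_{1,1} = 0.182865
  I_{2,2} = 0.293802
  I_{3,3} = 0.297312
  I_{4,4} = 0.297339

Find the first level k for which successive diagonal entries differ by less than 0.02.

k = 3

|I_{1,1} − I_{0,0}| = 0.961771 ≥ 0.02
|I_{2,2} − I_{1,1}| = 0.110937 ≥ 0.02
|I_{3,3} − I_{2,2}| = 0.003510 < 0.02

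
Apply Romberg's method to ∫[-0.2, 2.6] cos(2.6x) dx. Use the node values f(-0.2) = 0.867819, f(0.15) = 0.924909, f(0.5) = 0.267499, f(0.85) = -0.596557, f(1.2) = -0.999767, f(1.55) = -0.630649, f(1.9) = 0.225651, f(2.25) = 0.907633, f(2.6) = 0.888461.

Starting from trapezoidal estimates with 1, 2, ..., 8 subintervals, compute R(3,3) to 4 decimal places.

R(0,0) (trapezoid, 1 panel, h=2.8000): 2.458792
R(1,0) (trapezoid, 2 panels, h=1.4000): -0.170278
R(2,0) (trapezoid, 4 panels, h=0.7000): 0.260066
R(3,0) (trapezoid, 8 panels, h=0.3500): 0.341901
R(1,1) = -0.170278 + (-0.170278 − 2.458792)/3 = -1.046635
R(2,1) = 0.260066 + (0.260066 − (-0.170278))/3 = 0.403514
R(3,1) = 0.341901 + (0.341901 − 0.260066)/3 = 0.369179
R(2,2) = 0.403514 + (0.403514 − (-1.046635))/15 = 0.500191
R(3,2) = 0.369179 + (0.369179 − 0.403514)/15 = 0.366890
R(3,3) = 0.366890 + (0.366890 − 0.500191)/63 = 0.364774

0.3648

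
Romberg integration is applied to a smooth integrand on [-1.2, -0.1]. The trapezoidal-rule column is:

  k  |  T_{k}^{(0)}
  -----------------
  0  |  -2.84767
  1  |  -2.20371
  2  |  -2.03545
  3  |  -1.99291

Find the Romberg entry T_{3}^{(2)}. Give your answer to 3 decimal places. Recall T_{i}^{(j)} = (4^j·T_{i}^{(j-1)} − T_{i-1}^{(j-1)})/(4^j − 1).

Richardson extrapolation on the trapezoidal column (denominator 4−1=3):
T_{2}^{(1)} = (4·(-2.03545) − (-2.20371)) / 3 = -1.97936
T_{3}^{(1)} = (4·(-1.99291) − (-2.03545)) / 3 = -1.97873
T_{3}^{(2)} = -1.97873 + (-1.97873 − (-1.97936))/15 = -1.97869

-1.979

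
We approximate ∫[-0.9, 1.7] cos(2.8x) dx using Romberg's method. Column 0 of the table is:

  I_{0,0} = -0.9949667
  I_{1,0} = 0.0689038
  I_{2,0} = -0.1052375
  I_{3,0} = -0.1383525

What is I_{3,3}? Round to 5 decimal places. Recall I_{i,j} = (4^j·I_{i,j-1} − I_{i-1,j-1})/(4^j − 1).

I_{1,1} = (4·0.0689038 − (-0.9949667)) / 3 = 0.4235273
I_{2,1} = (4·(-0.1052375) − 0.0689038) / 3 = -0.1632846
I_{3,1} = -0.1383525 + (-0.1383525 − (-0.1052375))/3 = -0.1493908
I_{2,2} = (16·(-0.1632846) − 0.4235273) / 15 = -0.2024054
I_{3,2} = -0.1493908 + (-0.1493908 − (-0.1632846))/15 = -0.1484645
I_{3,3} = -0.1484645 + (-0.1484645 − (-0.2024054))/63 = -0.1476083
(Column j=1 coincides with Simpson's rule on the same nodes.)

-0.14761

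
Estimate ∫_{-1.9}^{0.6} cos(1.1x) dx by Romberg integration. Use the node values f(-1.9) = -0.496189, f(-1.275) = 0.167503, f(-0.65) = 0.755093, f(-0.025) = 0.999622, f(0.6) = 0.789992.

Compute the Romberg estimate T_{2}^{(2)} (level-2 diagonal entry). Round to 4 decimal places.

1.3463

T_{0}^{(0)} (trapezoid, 1 panel, h=2.5000): 0.367254
T_{1}^{(0)} (trapezoid, 2 panels, h=1.2500): 1.127493
T_{2}^{(0)} (trapezoid, 4 panels, h=0.6250): 1.293200
T_{1}^{(1)} = 1.127493 + (1.127493 − 0.367254)/3 = 1.380906
T_{2}^{(1)} = 1.293200 + (1.293200 − 1.127493)/3 = 1.348436
T_{2}^{(2)} = 1.348436 + (1.348436 − 1.380906)/15 = 1.346271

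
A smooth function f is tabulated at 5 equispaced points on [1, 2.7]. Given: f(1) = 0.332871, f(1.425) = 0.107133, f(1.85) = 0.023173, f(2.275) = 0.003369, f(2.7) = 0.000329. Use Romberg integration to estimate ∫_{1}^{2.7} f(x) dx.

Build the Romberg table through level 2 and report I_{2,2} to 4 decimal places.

I_{0,0} (trapezoid, 1 panel, h=1.7000): 0.283220
I_{1,0} (trapezoid, 2 panels, h=0.8500): 0.161307
I_{2,0} (trapezoid, 4 panels, h=0.4250): 0.127617
I_{1,1} = 0.161307 + (0.161307 − 0.283220)/3 = 0.120669
I_{2,1} = 0.127617 + (0.127617 − 0.161307)/3 = 0.116387
I_{2,2} = 0.116387 + (0.116387 − 0.120669)/15 = 0.116102

0.1161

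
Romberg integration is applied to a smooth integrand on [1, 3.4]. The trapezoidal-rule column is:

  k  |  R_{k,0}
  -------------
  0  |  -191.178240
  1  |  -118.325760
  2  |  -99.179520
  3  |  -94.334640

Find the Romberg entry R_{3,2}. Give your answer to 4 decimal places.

-92.7145

Richardson extrapolation on the trapezoidal column (denominator 4−1=3):
R_{2,1} = -99.179520 + (-99.179520 − (-118.325760))/3 = -92.797440
R_{3,1} = (4·(-94.334640) − (-99.179520)) / 3 = -92.719680
R_{3,2} = -92.719680 + (-92.719680 − (-92.797440))/15 = -92.714496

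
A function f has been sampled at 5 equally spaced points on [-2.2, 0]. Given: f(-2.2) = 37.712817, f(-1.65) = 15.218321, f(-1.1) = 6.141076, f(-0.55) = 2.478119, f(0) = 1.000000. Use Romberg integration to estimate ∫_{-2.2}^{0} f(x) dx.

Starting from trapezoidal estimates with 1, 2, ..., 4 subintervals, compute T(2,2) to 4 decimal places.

T(0,0) (trapezoid, 1 panel, h=2.2000): 42.584099
T(1,0) (trapezoid, 2 panels, h=1.1000): 28.047233
T(2,0) (trapezoid, 4 panels, h=0.5500): 23.756658
T(1,1) = 28.047233 + (28.047233 − 42.584099)/3 = 23.201611
T(2,1) = 23.756658 + (23.756658 − 28.047233)/3 = 22.326466
T(2,2) = 22.326466 + (22.326466 − 23.201611)/15 = 22.268123

22.2681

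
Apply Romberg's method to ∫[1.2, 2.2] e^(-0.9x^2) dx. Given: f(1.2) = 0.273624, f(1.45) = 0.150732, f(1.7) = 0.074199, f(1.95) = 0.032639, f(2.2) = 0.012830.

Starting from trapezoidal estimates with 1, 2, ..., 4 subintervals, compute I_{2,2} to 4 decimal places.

I_{0,0} (trapezoid, 1 panel, h=1.0000): 0.143227
I_{1,0} (trapezoid, 2 panels, h=0.5000): 0.108713
I_{2,0} (trapezoid, 4 panels, h=0.2500): 0.100199
I_{1,1} = 0.108713 + (0.108713 − 0.143227)/3 = 0.097208
I_{2,1} = 0.100199 + (0.100199 − 0.108713)/3 = 0.097361
I_{2,2} = 0.097361 + (0.097361 − 0.097208)/15 = 0.097371

0.0974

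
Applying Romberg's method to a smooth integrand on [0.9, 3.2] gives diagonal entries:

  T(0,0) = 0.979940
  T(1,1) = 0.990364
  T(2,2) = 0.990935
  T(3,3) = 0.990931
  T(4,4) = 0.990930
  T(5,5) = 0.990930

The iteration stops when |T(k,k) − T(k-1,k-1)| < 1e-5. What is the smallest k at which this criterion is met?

k = 3

|T(1,1) − T(0,0)| = 0.010424 ≥ 1e-5
|T(2,2) − T(1,1)| = 0.000571 ≥ 1e-5
|T(3,3) − T(2,2)| = 0.000004 < 1e-5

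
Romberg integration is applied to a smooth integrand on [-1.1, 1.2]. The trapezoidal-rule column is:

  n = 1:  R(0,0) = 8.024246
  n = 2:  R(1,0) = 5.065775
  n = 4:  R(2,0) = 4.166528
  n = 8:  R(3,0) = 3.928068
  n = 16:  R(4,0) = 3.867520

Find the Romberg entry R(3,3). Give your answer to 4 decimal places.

3.8473

R(1,1) = 5.065775 + (5.065775 − 8.024246)/3 = 4.079618
R(2,1) = (4·4.166528 − 5.065775) / 3 = 3.866779
R(3,1) = 3.928068 + (3.928068 − 4.166528)/3 = 3.848581
R(2,2) = (16·3.866779 − 4.079618) / 15 = 3.852590
R(3,2) = (16·3.848581 − 3.866779) / 15 = 3.847368
R(3,3) = (64·3.847368 − 3.852590) / 63 = 3.847285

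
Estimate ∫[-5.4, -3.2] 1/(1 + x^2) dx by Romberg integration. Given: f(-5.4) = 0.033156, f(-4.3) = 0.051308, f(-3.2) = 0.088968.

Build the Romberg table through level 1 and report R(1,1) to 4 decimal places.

0.1200

R(0,0) (trapezoid, 1 panel, h=2.2000): 0.134336
R(1,0) (trapezoid, 2 panels, h=1.1000): 0.123607
R(1,1) = 0.123607 + (0.123607 − 0.134336)/3 = 0.120031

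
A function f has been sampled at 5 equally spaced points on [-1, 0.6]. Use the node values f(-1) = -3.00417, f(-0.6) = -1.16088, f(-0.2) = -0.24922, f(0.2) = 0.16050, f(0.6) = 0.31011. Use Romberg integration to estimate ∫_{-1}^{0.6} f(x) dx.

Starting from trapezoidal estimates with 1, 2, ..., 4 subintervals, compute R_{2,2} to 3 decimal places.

R_{0,0} (trapezoid, 1 panel, h=1.6000): -2.15525
R_{1,0} (trapezoid, 2 panels, h=0.8000): -1.27700
R_{2,0} (trapezoid, 4 panels, h=0.4000): -1.03865
R_{1,1} = -1.27700 + (-1.27700 − (-2.15525))/3 = -0.98425
R_{2,1} = -1.03865 + (-1.03865 − (-1.27700))/3 = -0.95920
R_{2,2} = -0.95920 + (-0.95920 − (-0.98425))/15 = -0.95753

-0.958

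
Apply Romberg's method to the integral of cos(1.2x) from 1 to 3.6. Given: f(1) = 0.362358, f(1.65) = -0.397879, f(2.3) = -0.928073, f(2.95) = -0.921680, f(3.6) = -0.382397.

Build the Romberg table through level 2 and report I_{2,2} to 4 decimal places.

I_{0,0} (trapezoid, 1 panel, h=2.6000): -0.026051
I_{1,0} (trapezoid, 2 panels, h=1.3000): -1.219520
I_{2,0} (trapezoid, 4 panels, h=0.6500): -1.467473
I_{1,1} = -1.219520 + (-1.219520 − (-0.026051))/3 = -1.617343
I_{2,1} = -1.467473 + (-1.467473 − (-1.219520))/3 = -1.550124
I_{2,2} = -1.550124 + (-1.550124 − (-1.617343))/15 = -1.545643

-1.5456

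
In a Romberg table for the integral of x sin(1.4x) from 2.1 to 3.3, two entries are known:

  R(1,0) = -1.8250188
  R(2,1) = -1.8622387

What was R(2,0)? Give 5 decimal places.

-1.85293

From R(2,1) = (4·R(2,0) − R(1,0))/3, solve for R(2,0):
4·R(2,0) = 3·(-1.8622387) + (-1.8250188) = -7.4117349
R(2,0) = -1.8529337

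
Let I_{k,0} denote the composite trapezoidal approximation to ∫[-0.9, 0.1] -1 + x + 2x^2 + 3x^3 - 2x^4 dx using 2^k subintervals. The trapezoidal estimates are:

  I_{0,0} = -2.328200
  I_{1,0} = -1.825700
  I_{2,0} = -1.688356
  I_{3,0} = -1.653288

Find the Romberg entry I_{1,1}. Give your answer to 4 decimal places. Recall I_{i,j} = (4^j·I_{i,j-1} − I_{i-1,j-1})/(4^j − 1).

-1.6582

I_{1,1} = (4·(-1.825700) − (-2.328200)) / 3 = -1.658200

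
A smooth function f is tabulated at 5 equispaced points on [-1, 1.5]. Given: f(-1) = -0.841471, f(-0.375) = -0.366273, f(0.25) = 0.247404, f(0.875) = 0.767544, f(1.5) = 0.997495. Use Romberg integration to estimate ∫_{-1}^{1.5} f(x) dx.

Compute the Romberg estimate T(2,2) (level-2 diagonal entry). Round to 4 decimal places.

0.4695

T(0,0) (trapezoid, 1 panel, h=2.5000): 0.195030
T(1,0) (trapezoid, 2 panels, h=1.2500): 0.406770
T(2,0) (trapezoid, 4 panels, h=0.6250): 0.454179
T(1,1) = 0.406770 + (0.406770 − 0.195030)/3 = 0.477350
T(2,1) = 0.454179 + (0.454179 − 0.406770)/3 = 0.469982
T(2,2) = 0.469982 + (0.469982 − 0.477350)/15 = 0.469491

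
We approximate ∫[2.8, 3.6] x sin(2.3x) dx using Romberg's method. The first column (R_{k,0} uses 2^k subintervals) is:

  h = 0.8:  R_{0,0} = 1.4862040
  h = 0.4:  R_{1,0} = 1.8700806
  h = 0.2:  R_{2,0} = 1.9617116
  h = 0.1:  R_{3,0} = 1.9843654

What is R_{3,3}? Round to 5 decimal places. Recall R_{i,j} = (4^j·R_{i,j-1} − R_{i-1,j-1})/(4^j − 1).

Richardson extrapolation on the trapezoidal column (denominator 4−1=3):
R_{1,1} = 1.8700806 + (1.8700806 − 1.4862040)/3 = 1.9980395
R_{2,1} = 1.9617116 + (1.9617116 − 1.8700806)/3 = 1.9922553
R_{3,1} = (4·1.9843654 − 1.9617116) / 3 = 1.9919167
R_{2,2} = 1.9922553 + (1.9922553 − 1.9980395)/15 = 1.9918697
R_{3,2} = 1.9919167 + (1.9919167 − 1.9922553)/15 = 1.9918941
R_{3,3} = (64·1.9918941 − 1.9918697) / 63 = 1.9918945

1.99189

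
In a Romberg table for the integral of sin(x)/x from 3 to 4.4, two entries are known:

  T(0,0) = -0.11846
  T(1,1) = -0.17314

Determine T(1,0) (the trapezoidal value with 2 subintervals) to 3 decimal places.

-0.159

From T(1,1) = (4·T(1,0) − T(0,0))/3, solve for T(1,0):
4·T(1,0) = 3·(-0.17314) + (-0.11846) = -0.63788
T(1,0) = -0.15947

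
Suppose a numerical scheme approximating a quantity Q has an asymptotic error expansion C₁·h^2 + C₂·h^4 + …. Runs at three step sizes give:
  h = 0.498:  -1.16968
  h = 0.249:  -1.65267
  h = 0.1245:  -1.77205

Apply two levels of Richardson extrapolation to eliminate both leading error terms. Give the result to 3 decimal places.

-1.812

First eliminate the h^2 term (factor 2^2 = 4):
  B₁ = (4·(-1.65267) − (-1.16968))/3 = -1.81367
  B₂ = (4·(-1.77205) − (-1.65267))/3 = -1.81184
Then eliminate the h^4 term (factor 2^4 = 16):
  (16·(-1.81184) − (-1.81367))/15 = -1.81172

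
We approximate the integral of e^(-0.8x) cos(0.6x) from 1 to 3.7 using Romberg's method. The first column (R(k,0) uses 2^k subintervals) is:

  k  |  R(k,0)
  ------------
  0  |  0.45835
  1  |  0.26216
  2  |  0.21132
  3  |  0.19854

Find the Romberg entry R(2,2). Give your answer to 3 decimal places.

0.194

R(1,1) = (4·0.26216 − 0.45835) / 3 = 0.19676
R(2,1) = (4·0.21132 − 0.26216) / 3 = 0.19437
R(2,2) = 0.19437 + (0.19437 − 0.19676)/15 = 0.19421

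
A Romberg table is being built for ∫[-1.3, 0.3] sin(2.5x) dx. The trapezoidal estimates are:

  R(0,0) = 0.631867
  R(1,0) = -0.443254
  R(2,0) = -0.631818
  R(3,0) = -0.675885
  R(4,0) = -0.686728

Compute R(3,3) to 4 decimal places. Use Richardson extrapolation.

R(1,1) = (4·(-0.443254) − 0.631867) / 3 = -0.801628
R(2,1) = -0.631818 + (-0.631818 − (-0.443254))/3 = -0.694673
R(3,1) = -0.675885 + (-0.675885 − (-0.631818))/3 = -0.690574
R(2,2) = (16·(-0.694673) − (-0.801628)) / 15 = -0.687543
R(3,2) = (16·(-0.690574) − (-0.694673)) / 15 = -0.690301
R(3,3) = (64·(-0.690301) − (-0.687543)) / 63 = -0.690345
(Column j=1 coincides with Simpson's rule on the same nodes.)

-0.6903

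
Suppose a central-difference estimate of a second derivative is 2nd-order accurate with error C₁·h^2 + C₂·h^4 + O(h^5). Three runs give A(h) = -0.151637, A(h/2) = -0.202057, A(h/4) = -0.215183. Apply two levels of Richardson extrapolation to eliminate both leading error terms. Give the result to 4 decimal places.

-0.2196

First eliminate the h^2 term (factor 2^2 = 4):
  B₁ = (4·(-0.202057) − (-0.151637))/3 = -0.218864
  B₂ = (4·(-0.215183) − (-0.202057))/3 = -0.219558
Then eliminate the h^4 term (factor 2^4 = 16):
  (16·(-0.219558) − (-0.218864))/15 = -0.219604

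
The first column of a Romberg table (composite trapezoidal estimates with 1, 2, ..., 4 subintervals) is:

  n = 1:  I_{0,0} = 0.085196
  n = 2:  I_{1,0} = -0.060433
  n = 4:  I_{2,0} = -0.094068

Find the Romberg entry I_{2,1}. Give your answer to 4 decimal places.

-0.1053

Richardson extrapolation on the trapezoidal column (denominator 4−1=3):
I_{2,1} = (4·(-0.094068) − (-0.060433)) / 3 = -0.105280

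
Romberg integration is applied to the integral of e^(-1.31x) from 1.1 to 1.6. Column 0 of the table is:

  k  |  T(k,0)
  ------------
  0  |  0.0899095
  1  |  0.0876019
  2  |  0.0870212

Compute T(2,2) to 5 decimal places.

Richardson extrapolation on the trapezoidal column (denominator 4−1=3):
T(1,1) = 0.0876019 + (0.0876019 − 0.0899095)/3 = 0.0868327
T(2,1) = 0.0870212 + (0.0870212 − 0.0876019)/3 = 0.0868276
T(2,2) = 0.0868276 + (0.0868276 − 0.0868327)/15 = 0.0868273
(Column j=1 coincides with Simpson's rule on the same nodes.)

0.08683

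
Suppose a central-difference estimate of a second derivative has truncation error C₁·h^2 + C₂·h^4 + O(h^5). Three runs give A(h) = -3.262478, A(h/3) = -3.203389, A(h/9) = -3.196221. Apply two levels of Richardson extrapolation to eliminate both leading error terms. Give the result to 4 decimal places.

First eliminate the h^2 term (factor 3^2 = 9):
  B₁ = (9·(-3.203389) − (-3.262478))/8 = -3.196003
  B₂ = (9·(-3.196221) − (-3.203389))/8 = -3.195325
Then eliminate the h^4 term (factor 3^4 = 81):
  (81·(-3.195325) − (-3.196003))/80 = -3.195317

-3.1953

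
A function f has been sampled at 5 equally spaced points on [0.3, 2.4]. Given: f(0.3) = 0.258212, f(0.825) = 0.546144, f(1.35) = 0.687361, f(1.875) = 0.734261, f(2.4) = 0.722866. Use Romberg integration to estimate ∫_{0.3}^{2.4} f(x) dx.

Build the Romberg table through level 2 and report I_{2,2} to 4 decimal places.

1.3087

I_{0,0} (trapezoid, 1 panel, h=2.1000): 1.030132
I_{1,0} (trapezoid, 2 panels, h=1.0500): 1.236795
I_{2,0} (trapezoid, 4 panels, h=0.5250): 1.290610
I_{1,1} = 1.236795 + (1.236795 − 1.030132)/3 = 1.305683
I_{2,1} = 1.290610 + (1.290610 − 1.236795)/3 = 1.308548
I_{2,2} = 1.308548 + (1.308548 − 1.305683)/15 = 1.308739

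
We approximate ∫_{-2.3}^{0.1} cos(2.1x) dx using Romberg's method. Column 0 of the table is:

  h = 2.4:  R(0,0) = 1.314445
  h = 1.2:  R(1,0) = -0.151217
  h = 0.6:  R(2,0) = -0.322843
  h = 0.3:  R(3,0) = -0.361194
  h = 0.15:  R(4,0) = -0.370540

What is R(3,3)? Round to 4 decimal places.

Richardson extrapolation on the trapezoidal column (denominator 4−1=3):
R(1,1) = -0.151217 + (-0.151217 − 1.314445)/3 = -0.639771
R(2,1) = -0.322843 + (-0.322843 − (-0.151217))/3 = -0.380052
R(3,1) = -0.361194 + (-0.361194 − (-0.322843))/3 = -0.373978
R(2,2) = -0.380052 + (-0.380052 − (-0.639771))/15 = -0.362737
R(3,2) = (16·(-0.373978) − (-0.380052)) / 15 = -0.373573
R(3,3) = -0.373573 + (-0.373573 − (-0.362737))/63 = -0.373745

-0.3737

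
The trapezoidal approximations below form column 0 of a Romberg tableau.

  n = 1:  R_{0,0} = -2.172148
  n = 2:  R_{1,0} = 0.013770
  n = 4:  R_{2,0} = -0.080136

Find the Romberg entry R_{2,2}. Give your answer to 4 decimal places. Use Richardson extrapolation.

Richardson extrapolation on the trapezoidal column (denominator 4−1=3):
R_{1,1} = (4·0.013770 − (-2.172148)) / 3 = 0.742409
R_{2,1} = (4·(-0.080136) − 0.013770) / 3 = -0.111438
R_{2,2} = (16·(-0.111438) − 0.742409) / 15 = -0.168361

-0.1684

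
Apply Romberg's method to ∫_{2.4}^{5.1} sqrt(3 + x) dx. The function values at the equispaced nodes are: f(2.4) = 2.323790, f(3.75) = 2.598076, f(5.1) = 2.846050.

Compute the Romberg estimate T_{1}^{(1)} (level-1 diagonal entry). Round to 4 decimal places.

7.0030

T_{0}^{(0)} (trapezoid, 1 panel, h=2.7000): 6.979284
T_{1}^{(0)} (trapezoid, 2 panels, h=1.3500): 6.997045
T_{1}^{(1)} = 6.997045 + (6.997045 − 6.979284)/3 = 7.002965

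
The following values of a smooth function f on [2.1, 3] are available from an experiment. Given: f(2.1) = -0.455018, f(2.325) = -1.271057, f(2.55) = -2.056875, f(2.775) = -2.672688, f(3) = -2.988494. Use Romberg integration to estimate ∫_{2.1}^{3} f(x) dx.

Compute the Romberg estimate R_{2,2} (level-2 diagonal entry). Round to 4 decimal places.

-1.7499

R_{0,0} (trapezoid, 1 panel, h=0.9000): -1.549580
R_{1,0} (trapezoid, 2 panels, h=0.4500): -1.700384
R_{2,0} (trapezoid, 4 panels, h=0.2250): -1.737535
R_{1,1} = -1.700384 + (-1.700384 − (-1.549580))/3 = -1.750652
R_{2,1} = -1.737535 + (-1.737535 − (-1.700384))/3 = -1.749919
R_{2,2} = -1.749919 + (-1.749919 − (-1.750652))/15 = -1.749870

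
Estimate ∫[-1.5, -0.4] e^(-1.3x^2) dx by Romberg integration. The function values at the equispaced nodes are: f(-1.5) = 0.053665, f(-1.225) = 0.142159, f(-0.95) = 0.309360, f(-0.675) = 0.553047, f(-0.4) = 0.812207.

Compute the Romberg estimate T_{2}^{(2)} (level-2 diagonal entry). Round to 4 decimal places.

0.3914

T_{0}^{(0)} (trapezoid, 1 panel, h=1.1000): 0.476230
T_{1}^{(0)} (trapezoid, 2 panels, h=0.5500): 0.408263
T_{2}^{(0)} (trapezoid, 4 panels, h=0.2750): 0.395313
T_{1}^{(1)} = 0.408263 + (0.408263 − 0.476230)/3 = 0.385607
T_{2}^{(1)} = 0.395313 + (0.395313 − 0.408263)/3 = 0.390996
T_{2}^{(2)} = 0.390996 + (0.390996 − 0.385607)/15 = 0.391355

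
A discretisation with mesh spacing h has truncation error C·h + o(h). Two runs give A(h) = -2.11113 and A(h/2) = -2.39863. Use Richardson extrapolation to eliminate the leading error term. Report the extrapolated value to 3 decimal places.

-2.686

Extrapolated value = (2·A(h/2) − A(h)) / (2 − 1)
= (2·(-2.39863) − (-2.11113)) / 1
= -2.68613 / 1 = -2.68613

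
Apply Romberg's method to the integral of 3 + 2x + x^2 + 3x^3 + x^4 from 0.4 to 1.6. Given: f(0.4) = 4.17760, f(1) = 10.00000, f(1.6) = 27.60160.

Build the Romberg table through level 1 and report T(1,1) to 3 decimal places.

14.356

T(0,0) (trapezoid, 1 panel, h=1.2000): 19.06752
T(1,0) (trapezoid, 2 panels, h=0.6000): 15.53376
T(1,1) = 15.53376 + (15.53376 − 19.06752)/3 = 14.35584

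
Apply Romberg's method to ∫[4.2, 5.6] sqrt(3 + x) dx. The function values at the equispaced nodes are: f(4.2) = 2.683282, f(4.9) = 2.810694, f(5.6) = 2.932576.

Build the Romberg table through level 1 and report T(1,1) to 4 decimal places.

3.9337

T(0,0) (trapezoid, 1 panel, h=1.4000): 3.931101
T(1,0) (trapezoid, 2 panels, h=0.7000): 3.933036
T(1,1) = 3.933036 + (3.933036 − 3.931101)/3 = 3.933681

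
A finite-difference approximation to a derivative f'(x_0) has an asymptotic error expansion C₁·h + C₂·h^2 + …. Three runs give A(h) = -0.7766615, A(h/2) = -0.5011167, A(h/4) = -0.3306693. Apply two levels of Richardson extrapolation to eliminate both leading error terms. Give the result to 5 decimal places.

First eliminate the h term (factor 2^1 = 2):
  B₁ = (2·(-0.5011167) − (-0.7766615))/1 = -0.2255719
  B₂ = (2·(-0.3306693) − (-0.5011167))/1 = -0.1602219
Then eliminate the h^2 term (factor 2^2 = 4):
  (4·(-0.1602219) − (-0.2255719))/3 = -0.1384386

-0.13844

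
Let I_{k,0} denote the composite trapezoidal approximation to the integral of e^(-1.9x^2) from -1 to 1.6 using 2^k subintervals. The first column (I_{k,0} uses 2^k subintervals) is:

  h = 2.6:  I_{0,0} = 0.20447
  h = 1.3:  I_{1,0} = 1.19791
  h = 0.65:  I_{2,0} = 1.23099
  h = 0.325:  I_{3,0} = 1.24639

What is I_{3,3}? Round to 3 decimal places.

Richardson extrapolation on the trapezoidal column (denominator 4−1=3):
I_{1,1} = (4·1.19791 − 0.20447) / 3 = 1.52906
I_{2,1} = 1.23099 + (1.23099 − 1.19791)/3 = 1.24202
I_{3,1} = (4·1.24639 − 1.23099) / 3 = 1.25152
I_{2,2} = 1.24202 + (1.24202 − 1.52906)/15 = 1.22288
I_{3,2} = (16·1.25152 − 1.24202) / 15 = 1.25215
I_{3,3} = (64·1.25215 − 1.22288) / 63 = 1.25261
(Column j=1 coincides with Simpson's rule on the same nodes.)

1.253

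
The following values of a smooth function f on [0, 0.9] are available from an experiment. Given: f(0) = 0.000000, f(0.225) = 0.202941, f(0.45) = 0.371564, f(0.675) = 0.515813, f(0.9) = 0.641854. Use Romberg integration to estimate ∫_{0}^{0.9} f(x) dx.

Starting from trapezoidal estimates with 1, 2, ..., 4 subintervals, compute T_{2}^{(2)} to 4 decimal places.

T_{0}^{(0)} (trapezoid, 1 panel, h=0.9000): 0.288834
T_{1}^{(0)} (trapezoid, 2 panels, h=0.4500): 0.311621
T_{2}^{(0)} (trapezoid, 4 panels, h=0.2250): 0.317530
T_{1}^{(1)} = 0.311621 + (0.311621 − 0.288834)/3 = 0.319217
T_{2}^{(1)} = 0.317530 + (0.317530 − 0.311621)/3 = 0.319500
T_{2}^{(2)} = 0.319500 + (0.319500 − 0.319217)/15 = 0.319519

0.3195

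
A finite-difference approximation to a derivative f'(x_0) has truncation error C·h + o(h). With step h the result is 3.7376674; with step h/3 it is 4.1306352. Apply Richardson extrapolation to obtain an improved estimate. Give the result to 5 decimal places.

The leading error scales as h; refining by a factor of 3 reduces it by 3^1 = 3.
Extrapolated value = (3·A(h/3) − A(h)) / (3 − 1)
= (3·4.1306352 − 3.7376674) / 2
= 8.6542382 / 2 = 4.3271191

4.32712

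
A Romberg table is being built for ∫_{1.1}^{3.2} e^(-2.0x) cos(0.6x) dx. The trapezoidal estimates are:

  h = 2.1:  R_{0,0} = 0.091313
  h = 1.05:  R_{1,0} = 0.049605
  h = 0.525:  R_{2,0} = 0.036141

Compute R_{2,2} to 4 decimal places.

Richardson extrapolation on the trapezoidal column (denominator 4−1=3):
R_{1,1} = (4·0.049605 − 0.091313) / 3 = 0.035702
R_{2,1} = 0.036141 + (0.036141 − 0.049605)/3 = 0.031653
R_{2,2} = 0.031653 + (0.031653 − 0.035702)/15 = 0.031383
(Column j=1 coincides with Simpson's rule on the same nodes.)

0.0314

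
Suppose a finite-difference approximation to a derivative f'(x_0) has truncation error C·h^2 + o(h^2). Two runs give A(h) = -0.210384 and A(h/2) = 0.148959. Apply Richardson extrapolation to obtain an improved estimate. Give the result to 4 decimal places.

The leading error scales as h^2; refining by a factor of 2 reduces it by 2^2 = 4.
Extrapolated value = (4·A(h/2) − A(h)) / (4 − 1)
= (4·0.148959 − (-0.210384)) / 3
= 0.806220 / 3 = 0.268740

0.2687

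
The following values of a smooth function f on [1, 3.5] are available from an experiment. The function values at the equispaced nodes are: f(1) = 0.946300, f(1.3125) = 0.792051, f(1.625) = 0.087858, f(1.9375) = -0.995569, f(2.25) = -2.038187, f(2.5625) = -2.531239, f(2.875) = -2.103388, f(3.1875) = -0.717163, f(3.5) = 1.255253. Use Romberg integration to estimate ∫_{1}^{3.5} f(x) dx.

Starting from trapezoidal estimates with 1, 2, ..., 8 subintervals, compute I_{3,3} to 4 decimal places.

I_{0,0} (trapezoid, 1 panel, h=2.5000): 2.751941
I_{1,0} (trapezoid, 2 panels, h=1.2500): -1.171763
I_{2,0} (trapezoid, 4 panels, h=0.6250): -1.845588
I_{3,0} (trapezoid, 8 panels, h=0.3125): -2.001519
I_{1,1} = -1.171763 + (-1.171763 − 2.751941)/3 = -2.479664
I_{2,1} = -1.845588 + (-1.845588 − (-1.171763))/3 = -2.070196
I_{3,1} = -2.001519 + (-2.001519 − (-1.845588))/3 = -2.053496
I_{2,2} = -2.070196 + (-2.070196 − (-2.479664))/15 = -2.042898
I_{3,2} = -2.053496 + (-2.053496 − (-2.070196))/15 = -2.052383
I_{3,3} = -2.052383 + (-2.052383 − (-2.042898))/63 = -2.052534

-2.0525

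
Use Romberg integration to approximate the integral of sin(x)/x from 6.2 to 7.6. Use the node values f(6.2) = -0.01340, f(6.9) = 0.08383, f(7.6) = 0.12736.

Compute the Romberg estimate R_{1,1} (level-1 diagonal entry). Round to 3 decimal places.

0.105

R_{0,0} (trapezoid, 1 panel, h=1.4000): 0.07977
R_{1,0} (trapezoid, 2 panels, h=0.7000): 0.09857
R_{1,1} = 0.09857 + (0.09857 − 0.07977)/3 = 0.10484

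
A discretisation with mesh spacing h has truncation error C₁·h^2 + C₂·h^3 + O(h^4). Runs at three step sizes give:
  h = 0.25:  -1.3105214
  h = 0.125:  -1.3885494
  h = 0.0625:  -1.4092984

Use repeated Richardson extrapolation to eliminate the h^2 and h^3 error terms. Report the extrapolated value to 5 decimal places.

-1.41645

First eliminate the h^2 term (factor 2^2 = 4):
  B₁ = (4·(-1.3885494) − (-1.3105214))/3 = -1.4145587
  B₂ = (4·(-1.4092984) − (-1.3885494))/3 = -1.4162147
Then eliminate the h^3 term (factor 2^3 = 8):
  (8·(-1.4162147) − (-1.4145587))/7 = -1.4164513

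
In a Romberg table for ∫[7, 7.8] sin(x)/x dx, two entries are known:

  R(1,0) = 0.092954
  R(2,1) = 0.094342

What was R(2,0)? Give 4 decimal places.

From R(2,1) = (4·R(2,0) − R(1,0))/3, solve for R(2,0):
4·R(2,0) = 3·0.094342 + 0.092954 = 0.375980
R(2,0) = 0.093995

0.0940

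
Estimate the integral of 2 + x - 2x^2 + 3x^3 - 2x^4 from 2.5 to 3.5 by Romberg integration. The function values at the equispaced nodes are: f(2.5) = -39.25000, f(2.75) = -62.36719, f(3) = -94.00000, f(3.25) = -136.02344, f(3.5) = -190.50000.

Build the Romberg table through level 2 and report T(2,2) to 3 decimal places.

-100.942

T(0,0) (trapezoid, 1 panel, h=1.0000): -114.87500
T(1,0) (trapezoid, 2 panels, h=0.5000): -104.43750
T(2,0) (trapezoid, 4 panels, h=0.2500): -101.81641
T(1,1) = -104.43750 + (-104.43750 − (-114.87500))/3 = -100.95833
T(2,1) = -101.81641 + (-101.81641 − (-104.43750))/3 = -100.94271
T(2,2) = -100.94271 + (-100.94271 − (-100.95833))/15 = -100.94167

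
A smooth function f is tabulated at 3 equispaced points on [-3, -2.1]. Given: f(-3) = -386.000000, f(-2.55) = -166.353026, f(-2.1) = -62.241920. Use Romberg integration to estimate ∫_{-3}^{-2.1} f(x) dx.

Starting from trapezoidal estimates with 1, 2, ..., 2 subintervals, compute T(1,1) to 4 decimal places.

T(0,0) (trapezoid, 1 panel, h=0.9000): -201.708864
T(1,0) (trapezoid, 2 panels, h=0.4500): -175.713294
T(1,1) = -175.713294 + (-175.713294 − (-201.708864))/3 = -167.048104

-167.0481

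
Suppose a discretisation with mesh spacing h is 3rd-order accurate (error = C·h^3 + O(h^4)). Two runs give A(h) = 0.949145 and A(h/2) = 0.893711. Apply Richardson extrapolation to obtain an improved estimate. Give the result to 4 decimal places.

The leading error scales as h^3; refining by a factor of 2 reduces it by 2^3 = 8.
Extrapolated value = (8·A(h/2) − A(h)) / (8 − 1)
= (8·0.893711 − 0.949145) / 7
= 6.200543 / 7 = 0.885792

0.8858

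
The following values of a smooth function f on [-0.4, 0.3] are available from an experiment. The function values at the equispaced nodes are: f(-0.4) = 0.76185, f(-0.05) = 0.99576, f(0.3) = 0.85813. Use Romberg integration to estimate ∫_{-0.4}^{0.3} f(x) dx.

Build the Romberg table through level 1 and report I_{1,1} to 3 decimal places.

0.654

I_{0,0} (trapezoid, 1 panel, h=0.7000): 0.56699
I_{1,0} (trapezoid, 2 panels, h=0.3500): 0.63201
I_{1,1} = 0.63201 + (0.63201 − 0.56699)/3 = 0.65368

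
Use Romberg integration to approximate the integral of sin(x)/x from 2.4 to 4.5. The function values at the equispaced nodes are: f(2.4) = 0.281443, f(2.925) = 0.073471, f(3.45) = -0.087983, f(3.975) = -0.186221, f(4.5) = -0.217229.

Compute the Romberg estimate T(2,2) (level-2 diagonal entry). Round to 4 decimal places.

-0.0983

T(0,0) (trapezoid, 1 panel, h=2.1000): 0.067425
T(1,0) (trapezoid, 2 panels, h=1.0500): -0.058670
T(2,0) (trapezoid, 4 panels, h=0.5250): -0.088529
T(1,1) = -0.058670 + (-0.058670 − 0.067425)/3 = -0.100702
T(2,1) = -0.088529 + (-0.088529 − (-0.058670))/3 = -0.098482
T(2,2) = -0.098482 + (-0.098482 − (-0.100702))/15 = -0.098334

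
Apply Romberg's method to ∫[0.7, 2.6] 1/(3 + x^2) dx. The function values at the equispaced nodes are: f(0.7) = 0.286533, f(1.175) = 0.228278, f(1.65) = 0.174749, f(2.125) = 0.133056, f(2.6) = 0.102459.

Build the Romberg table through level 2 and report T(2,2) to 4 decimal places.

T(0,0) (trapezoid, 1 panel, h=1.9000): 0.369542
T(1,0) (trapezoid, 2 panels, h=0.9500): 0.350783
T(2,0) (trapezoid, 4 panels, h=0.4750): 0.347025
T(1,1) = 0.350783 + (0.350783 − 0.369542)/3 = 0.344530
T(2,1) = 0.347025 + (0.347025 − 0.350783)/3 = 0.345772
T(2,2) = 0.345772 + (0.345772 − 0.344530)/15 = 0.345855

0.3459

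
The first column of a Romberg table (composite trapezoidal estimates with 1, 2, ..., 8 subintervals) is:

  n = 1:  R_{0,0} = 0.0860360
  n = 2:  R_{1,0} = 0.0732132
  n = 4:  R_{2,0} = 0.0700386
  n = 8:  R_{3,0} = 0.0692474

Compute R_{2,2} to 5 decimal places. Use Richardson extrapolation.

0.06898

Richardson extrapolation on the trapezoidal column (denominator 4−1=3):
R_{1,1} = (4·0.0732132 − 0.0860360) / 3 = 0.0689389
R_{2,1} = (4·0.0700386 − 0.0732132) / 3 = 0.0689804
R_{2,2} = 0.0689804 + (0.0689804 − 0.0689389)/15 = 0.0689832
(Column j=1 coincides with Simpson's rule on the same nodes.)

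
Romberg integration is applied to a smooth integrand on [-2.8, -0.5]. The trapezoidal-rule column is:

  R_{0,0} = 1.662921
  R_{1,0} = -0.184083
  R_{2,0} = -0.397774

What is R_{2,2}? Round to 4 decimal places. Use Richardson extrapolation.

R_{1,1} = -0.184083 + (-0.184083 − 1.662921)/3 = -0.799751
R_{2,1} = -0.397774 + (-0.397774 − (-0.184083))/3 = -0.469004
R_{2,2} = (16·(-0.469004) − (-0.799751)) / 15 = -0.446954
(Column j=1 coincides with Simpson's rule on the same nodes.)

-0.4470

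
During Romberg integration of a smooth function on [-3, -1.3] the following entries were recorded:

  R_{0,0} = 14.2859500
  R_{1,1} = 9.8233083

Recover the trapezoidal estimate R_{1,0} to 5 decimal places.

From R_{1,1} = (4·R_{1,0} − R_{0,0})/3, solve for R_{1,0}:
4·R_{1,0} = 3·9.8233083 + 14.2859500 = 43.7558749
R_{1,0} = 10.9389687

10.93897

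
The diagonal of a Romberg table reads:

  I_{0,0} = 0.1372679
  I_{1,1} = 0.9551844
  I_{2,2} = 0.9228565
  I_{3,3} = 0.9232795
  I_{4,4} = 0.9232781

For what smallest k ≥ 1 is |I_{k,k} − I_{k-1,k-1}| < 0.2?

k = 2

|I_{1,1} − I_{0,0}| = 0.8179165 ≥ 0.2
|I_{2,2} − I_{1,1}| = 0.0323279 < 0.2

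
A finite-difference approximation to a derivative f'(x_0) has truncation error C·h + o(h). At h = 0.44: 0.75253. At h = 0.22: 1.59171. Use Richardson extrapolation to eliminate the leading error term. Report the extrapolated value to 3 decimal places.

The leading error scales as h; refining by a factor of 2 reduces it by 2^1 = 2.
Extrapolated value = (2·A(h/2) − A(h)) / (2 − 1)
= (2·1.59171 − 0.75253) / 1
= 2.43089 / 1 = 2.43089

2.431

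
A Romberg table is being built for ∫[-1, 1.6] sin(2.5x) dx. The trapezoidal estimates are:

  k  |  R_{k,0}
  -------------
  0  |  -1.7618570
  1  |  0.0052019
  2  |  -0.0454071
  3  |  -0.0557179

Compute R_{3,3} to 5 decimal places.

R_{1,1} = 0.0052019 + (0.0052019 − (-1.7618570))/3 = 0.5942215
R_{2,1} = (4·(-0.0454071) − 0.0052019) / 3 = -0.0622768
R_{3,1} = -0.0557179 + (-0.0557179 − (-0.0454071))/3 = -0.0591548
R_{2,2} = (16·(-0.0622768) − 0.5942215) / 15 = -0.1060434
R_{3,2} = (16·(-0.0591548) − (-0.0622768)) / 15 = -0.0589467
R_{3,3} = (64·(-0.0589467) − (-0.1060434)) / 63 = -0.0581991

-0.05820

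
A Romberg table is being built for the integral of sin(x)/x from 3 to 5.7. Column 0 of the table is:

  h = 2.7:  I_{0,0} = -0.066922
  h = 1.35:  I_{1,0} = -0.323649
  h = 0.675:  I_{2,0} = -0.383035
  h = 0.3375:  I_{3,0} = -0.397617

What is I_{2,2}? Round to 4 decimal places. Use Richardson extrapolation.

Richardson extrapolation on the trapezoidal column (denominator 4−1=3):
I_{1,1} = (4·(-0.323649) − (-0.066922)) / 3 = -0.409225
I_{2,1} = (4·(-0.383035) − (-0.323649)) / 3 = -0.402830
I_{2,2} = (16·(-0.402830) − (-0.409225)) / 15 = -0.402404
(Column j=1 coincides with Simpson's rule on the same nodes.)

-0.4024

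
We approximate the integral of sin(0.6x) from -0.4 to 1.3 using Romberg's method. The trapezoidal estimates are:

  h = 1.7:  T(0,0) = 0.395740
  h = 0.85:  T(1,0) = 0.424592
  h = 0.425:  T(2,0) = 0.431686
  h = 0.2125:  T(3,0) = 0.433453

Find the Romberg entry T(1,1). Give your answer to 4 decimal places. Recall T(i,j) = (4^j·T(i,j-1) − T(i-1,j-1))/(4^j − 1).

0.4342

Richardson extrapolation on the trapezoidal column (denominator 4−1=3):
T(1,1) = (4·0.424592 − 0.395740) / 3 = 0.434209
(Column j=1 coincides with Simpson's rule on the same nodes.)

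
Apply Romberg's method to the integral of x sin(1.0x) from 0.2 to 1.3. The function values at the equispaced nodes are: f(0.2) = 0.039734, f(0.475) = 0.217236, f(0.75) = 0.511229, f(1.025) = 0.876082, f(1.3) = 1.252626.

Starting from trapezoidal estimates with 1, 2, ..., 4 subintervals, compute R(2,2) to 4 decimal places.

R(0,0) (trapezoid, 1 panel, h=1.1000): 0.710798
R(1,0) (trapezoid, 2 panels, h=0.5500): 0.636575
R(2,0) (trapezoid, 4 panels, h=0.2750): 0.618950
R(1,1) = 0.636575 + (0.636575 − 0.710798)/3 = 0.611834
R(2,1) = 0.618950 + (0.618950 − 0.636575)/3 = 0.613075
R(2,2) = 0.613075 + (0.613075 − 0.611834)/15 = 0.613158

0.6132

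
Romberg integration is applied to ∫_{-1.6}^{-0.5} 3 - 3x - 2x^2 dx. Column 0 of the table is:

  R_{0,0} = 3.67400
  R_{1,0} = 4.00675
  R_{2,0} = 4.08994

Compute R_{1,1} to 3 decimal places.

Richardson extrapolation on the trapezoidal column (denominator 4−1=3):
R_{1,1} = 4.00675 + (4.00675 − 3.67400)/3 = 4.11767

4.118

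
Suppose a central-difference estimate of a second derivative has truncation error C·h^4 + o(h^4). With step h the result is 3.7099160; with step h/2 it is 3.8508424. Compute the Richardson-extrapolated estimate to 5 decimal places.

The leading error scales as h^4; refining by a factor of 2 reduces it by 2^4 = 16.
Extrapolated value = (16·A(h/2) − A(h)) / (16 − 1)
= (16·3.8508424 − 3.7099160) / 15
= 57.9035624 / 15 = 3.8602375

3.86024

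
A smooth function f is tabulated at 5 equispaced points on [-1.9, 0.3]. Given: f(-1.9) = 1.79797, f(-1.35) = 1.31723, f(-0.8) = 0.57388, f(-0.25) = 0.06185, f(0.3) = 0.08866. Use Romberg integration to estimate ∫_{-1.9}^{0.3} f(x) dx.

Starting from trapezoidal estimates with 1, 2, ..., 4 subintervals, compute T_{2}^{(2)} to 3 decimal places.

T_{0}^{(0)} (trapezoid, 1 panel, h=2.2000): 2.07529
T_{1}^{(0)} (trapezoid, 2 panels, h=1.1000): 1.66891
T_{2}^{(0)} (trapezoid, 4 panels, h=0.5500): 1.59295
T_{1}^{(1)} = 1.66891 + (1.66891 − 2.07529)/3 = 1.53345
T_{2}^{(1)} = 1.59295 + (1.59295 − 1.66891)/3 = 1.56763
T_{2}^{(2)} = 1.56763 + (1.56763 − 1.53345)/15 = 1.56991

1.570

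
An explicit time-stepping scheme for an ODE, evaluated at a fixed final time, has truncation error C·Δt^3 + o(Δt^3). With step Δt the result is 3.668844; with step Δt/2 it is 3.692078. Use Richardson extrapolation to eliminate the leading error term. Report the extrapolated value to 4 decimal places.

3.6954

The leading error scales as Δt^3; refining by a factor of 2 reduces it by 2^3 = 8.
Extrapolated value = (8·A(Δt/2) − A(Δt)) / (8 − 1)
= (8·3.692078 − 3.668844) / 7
= 25.867780 / 7 = 3.695397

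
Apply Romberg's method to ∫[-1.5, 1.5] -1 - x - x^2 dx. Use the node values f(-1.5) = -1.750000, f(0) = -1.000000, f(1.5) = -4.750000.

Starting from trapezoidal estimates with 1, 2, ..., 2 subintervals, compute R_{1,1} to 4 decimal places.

-5.2500

R_{0,0} (trapezoid, 1 panel, h=3.0000): -9.750000
R_{1,0} (trapezoid, 2 panels, h=1.5000): -6.375000
R_{1,1} = -6.375000 + (-6.375000 − (-9.750000))/3 = -5.250000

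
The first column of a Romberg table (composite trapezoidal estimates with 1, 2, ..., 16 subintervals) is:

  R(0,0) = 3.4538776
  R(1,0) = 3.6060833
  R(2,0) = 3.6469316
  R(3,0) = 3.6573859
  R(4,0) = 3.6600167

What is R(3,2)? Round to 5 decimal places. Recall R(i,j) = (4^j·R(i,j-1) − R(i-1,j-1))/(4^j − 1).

Richardson extrapolation on the trapezoidal column (denominator 4−1=3):
R(2,1) = (4·3.6469316 − 3.6060833) / 3 = 3.6605477
R(3,1) = 3.6573859 + (3.6573859 − 3.6469316)/3 = 3.6608707
R(3,2) = (16·3.6608707 − 3.6605477) / 15 = 3.6608922

3.66089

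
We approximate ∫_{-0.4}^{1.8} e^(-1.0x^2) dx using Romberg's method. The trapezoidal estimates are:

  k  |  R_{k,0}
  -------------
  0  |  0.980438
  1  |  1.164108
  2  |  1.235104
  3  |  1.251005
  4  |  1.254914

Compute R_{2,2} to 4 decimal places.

1.2610

Richardson extrapolation on the trapezoidal column (denominator 4−1=3):
R_{1,1} = 1.164108 + (1.164108 − 0.980438)/3 = 1.225331
R_{2,1} = (4·1.235104 − 1.164108) / 3 = 1.258769
R_{2,2} = 1.258769 + (1.258769 − 1.225331)/15 = 1.260998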